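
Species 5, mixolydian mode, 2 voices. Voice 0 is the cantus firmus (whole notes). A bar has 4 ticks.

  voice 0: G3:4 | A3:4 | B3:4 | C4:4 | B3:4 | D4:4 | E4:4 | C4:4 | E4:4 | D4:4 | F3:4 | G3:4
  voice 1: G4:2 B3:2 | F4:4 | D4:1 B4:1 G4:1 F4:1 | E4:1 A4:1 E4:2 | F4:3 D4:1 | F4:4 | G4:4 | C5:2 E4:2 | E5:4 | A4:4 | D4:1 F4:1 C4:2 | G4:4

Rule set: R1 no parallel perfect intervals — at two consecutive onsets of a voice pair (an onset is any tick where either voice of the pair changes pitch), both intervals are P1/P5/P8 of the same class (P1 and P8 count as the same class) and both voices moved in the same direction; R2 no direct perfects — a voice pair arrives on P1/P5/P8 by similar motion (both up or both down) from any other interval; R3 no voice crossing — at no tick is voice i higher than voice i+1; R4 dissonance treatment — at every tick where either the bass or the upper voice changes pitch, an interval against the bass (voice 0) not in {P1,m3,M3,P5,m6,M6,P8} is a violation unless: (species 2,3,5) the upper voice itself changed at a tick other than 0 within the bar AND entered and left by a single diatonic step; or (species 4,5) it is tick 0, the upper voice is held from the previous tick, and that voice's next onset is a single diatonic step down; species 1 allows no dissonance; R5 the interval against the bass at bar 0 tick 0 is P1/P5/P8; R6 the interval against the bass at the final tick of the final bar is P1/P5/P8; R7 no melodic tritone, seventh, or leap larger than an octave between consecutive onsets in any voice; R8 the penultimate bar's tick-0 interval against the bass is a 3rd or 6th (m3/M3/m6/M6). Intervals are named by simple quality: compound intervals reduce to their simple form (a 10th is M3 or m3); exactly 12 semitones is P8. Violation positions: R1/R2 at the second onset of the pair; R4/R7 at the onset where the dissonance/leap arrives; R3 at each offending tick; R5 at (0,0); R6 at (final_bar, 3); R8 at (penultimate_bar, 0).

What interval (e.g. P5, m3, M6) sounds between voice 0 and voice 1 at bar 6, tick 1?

m3

voice 0=E4 voice 1=G4 -> m3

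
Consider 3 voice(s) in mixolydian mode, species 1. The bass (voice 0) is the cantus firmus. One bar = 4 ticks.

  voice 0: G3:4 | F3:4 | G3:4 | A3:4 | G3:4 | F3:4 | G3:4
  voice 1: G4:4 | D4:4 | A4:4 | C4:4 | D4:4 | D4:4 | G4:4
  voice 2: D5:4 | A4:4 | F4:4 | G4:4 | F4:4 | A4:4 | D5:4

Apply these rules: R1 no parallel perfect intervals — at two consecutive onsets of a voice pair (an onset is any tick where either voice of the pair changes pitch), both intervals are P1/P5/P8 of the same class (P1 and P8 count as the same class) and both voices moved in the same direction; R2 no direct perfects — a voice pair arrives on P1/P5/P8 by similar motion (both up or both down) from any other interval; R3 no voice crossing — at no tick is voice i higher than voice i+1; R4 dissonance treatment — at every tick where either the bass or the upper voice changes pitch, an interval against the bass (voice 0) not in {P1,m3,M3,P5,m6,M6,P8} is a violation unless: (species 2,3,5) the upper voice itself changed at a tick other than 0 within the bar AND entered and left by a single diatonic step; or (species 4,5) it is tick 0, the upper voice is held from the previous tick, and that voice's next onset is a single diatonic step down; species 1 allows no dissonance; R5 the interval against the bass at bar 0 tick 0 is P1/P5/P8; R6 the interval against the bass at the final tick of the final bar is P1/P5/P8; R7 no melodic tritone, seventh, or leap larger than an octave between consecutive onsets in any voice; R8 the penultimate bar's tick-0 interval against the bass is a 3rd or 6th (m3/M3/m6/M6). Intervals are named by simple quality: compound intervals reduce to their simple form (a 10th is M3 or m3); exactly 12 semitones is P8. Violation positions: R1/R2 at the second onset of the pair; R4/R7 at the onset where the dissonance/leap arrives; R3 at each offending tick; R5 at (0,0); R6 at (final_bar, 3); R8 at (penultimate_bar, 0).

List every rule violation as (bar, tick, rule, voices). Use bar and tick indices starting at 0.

bar 0: v0=G3 v1=G4 v2=D5 downbeat P5
bar 1: v0=F3 v1=D4 v2=A4 downbeat M3
bar 2: v0=G3 v1=A4 v2=F4 downbeat m7
bar 3: v0=A3 v1=C4 v2=G4 downbeat m7
bar 4: v0=G3 v1=D4 v2=F4 downbeat m7
bar 5: v0=F3 v1=D4 v2=A4 downbeat M3
bar 6: v0=G3 v1=G4 v2=D5 downbeat P5
  -> R1 @ bar 1 tick 0 v(1, 2): G4/D5 P5 -> D4/A4 P5 similar
  -> R3 @ bar 2 tick 0 v(1, 2): A4 above F4
  -> R4 @ bar 2 tick 0 v(0, 1): G3/A4 M2 untreated
  -> R4 @ bar 2 tick 0 v(0, 2): G3/F4 m7 untreated
  -> R3 @ bar 2 tick 1 v(1, 2): A4 above F4
  -> R3 @ bar 2 tick 2 v(1, 2): A4 above F4
  -> R3 @ bar 2 tick 3 v(1, 2): A4 above F4
  -> R4 @ bar 3 tick 0 v(0, 2): A3/G4 m7 untreated
  -> R4 @ bar 4 tick 0 v(0, 2): G3/F4 m7 untreated
  -> R1 @ bar 6 tick 0 v(1, 2): D4/A4 P5 -> G4/D5 P5 similar
  -> R2 @ bar 6 tick 0 v(0, 1): F3/D4 M6 -> G3/G4 P8 similar
  -> R2 @ bar 6 tick 0 v(0, 2): F3/A4 M3 -> G3/D5 P5 similar

(1, 0, R1, (1, 2))
(2, 0, R3, (1, 2))
(2, 0, R4, (0, 1))
(2, 0, R4, (0, 2))
(2, 1, R3, (1, 2))
(2, 2, R3, (1, 2))
(2, 3, R3, (1, 2))
(3, 0, R4, (0, 2))
(4, 0, R4, (0, 2))
(6, 0, R1, (1, 2))
(6, 0, R2, (0, 1))
(6, 0, R2, (0, 2))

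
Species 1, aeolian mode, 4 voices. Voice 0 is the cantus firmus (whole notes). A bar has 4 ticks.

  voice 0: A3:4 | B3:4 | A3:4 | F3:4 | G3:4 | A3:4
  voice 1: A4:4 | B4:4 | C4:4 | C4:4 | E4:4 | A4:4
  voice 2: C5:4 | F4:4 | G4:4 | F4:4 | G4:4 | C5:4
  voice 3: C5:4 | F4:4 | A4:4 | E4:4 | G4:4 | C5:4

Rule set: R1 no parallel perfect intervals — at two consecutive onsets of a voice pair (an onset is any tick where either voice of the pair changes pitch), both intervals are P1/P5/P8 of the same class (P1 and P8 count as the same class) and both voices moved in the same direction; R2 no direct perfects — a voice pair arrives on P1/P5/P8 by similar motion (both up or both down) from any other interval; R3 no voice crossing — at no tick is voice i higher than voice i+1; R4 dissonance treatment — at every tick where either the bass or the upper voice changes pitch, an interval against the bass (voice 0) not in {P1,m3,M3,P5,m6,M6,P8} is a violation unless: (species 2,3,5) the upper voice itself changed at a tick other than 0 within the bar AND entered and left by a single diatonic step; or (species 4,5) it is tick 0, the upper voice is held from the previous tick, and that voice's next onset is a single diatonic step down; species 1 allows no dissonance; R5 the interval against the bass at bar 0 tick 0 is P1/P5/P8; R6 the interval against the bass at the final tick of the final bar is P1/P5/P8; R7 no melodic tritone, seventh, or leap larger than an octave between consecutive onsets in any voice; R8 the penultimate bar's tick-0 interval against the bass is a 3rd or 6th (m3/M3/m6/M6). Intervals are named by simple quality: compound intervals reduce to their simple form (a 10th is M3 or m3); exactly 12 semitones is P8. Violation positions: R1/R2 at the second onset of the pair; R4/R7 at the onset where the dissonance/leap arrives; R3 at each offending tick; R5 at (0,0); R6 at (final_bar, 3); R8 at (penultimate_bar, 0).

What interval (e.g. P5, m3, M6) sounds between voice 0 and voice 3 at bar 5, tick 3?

voice 0=A3 voice 3=C5 -> m3

m3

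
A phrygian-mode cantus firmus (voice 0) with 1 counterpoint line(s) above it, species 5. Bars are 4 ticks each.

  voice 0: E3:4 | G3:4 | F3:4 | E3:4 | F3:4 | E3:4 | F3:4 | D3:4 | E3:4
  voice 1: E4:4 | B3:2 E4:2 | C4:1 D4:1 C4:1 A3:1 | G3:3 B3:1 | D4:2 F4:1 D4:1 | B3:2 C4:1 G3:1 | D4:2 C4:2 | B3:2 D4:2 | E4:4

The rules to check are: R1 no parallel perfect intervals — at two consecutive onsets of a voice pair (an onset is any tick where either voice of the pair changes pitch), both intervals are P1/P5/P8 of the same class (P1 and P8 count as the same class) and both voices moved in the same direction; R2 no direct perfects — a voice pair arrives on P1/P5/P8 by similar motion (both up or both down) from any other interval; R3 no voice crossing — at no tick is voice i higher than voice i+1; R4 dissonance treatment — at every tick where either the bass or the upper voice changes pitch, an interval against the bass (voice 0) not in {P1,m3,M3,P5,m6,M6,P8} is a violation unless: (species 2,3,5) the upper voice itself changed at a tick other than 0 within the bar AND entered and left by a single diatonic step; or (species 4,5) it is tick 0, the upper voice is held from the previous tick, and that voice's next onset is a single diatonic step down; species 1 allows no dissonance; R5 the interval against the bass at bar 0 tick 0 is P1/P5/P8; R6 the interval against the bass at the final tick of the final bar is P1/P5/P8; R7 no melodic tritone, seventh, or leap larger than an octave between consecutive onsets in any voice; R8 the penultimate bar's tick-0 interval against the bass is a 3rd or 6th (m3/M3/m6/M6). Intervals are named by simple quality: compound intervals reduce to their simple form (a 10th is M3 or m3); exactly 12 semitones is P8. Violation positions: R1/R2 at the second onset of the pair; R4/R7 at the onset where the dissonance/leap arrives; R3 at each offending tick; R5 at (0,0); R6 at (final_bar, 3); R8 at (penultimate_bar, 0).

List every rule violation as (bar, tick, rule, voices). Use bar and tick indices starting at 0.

bar 0: v0=E3 v1=E4 downbeat P8
bar 1: v0=G3 v1=B3 downbeat M3
bar 2: v0=F3 v1=C4 downbeat P5
bar 3: v0=E3 v1=G3 downbeat m3
bar 4: v0=F3 v1=D4 downbeat M6
bar 5: v0=E3 v1=B3 downbeat P5
bar 6: v0=F3 v1=D4 downbeat M6
bar 7: v0=D3 v1=B3 downbeat M6
bar 8: v0=E3 v1=E4 downbeat P8
  -> R2 @ bar 2 tick 0 v(0, 1): G3/E4 M6 -> F3/C4 P5 similar
  -> R2 @ bar 5 tick 0 v(0, 1): F3/D4 M6 -> E3/B3 P5 similar
  -> R1 @ bar 8 tick 0 v(0, 1): D3/D4 P8 -> E3/E4 P8 similar

(2, 0, R2, (0, 1))
(5, 0, R2, (0, 1))
(8, 0, R1, (0, 1))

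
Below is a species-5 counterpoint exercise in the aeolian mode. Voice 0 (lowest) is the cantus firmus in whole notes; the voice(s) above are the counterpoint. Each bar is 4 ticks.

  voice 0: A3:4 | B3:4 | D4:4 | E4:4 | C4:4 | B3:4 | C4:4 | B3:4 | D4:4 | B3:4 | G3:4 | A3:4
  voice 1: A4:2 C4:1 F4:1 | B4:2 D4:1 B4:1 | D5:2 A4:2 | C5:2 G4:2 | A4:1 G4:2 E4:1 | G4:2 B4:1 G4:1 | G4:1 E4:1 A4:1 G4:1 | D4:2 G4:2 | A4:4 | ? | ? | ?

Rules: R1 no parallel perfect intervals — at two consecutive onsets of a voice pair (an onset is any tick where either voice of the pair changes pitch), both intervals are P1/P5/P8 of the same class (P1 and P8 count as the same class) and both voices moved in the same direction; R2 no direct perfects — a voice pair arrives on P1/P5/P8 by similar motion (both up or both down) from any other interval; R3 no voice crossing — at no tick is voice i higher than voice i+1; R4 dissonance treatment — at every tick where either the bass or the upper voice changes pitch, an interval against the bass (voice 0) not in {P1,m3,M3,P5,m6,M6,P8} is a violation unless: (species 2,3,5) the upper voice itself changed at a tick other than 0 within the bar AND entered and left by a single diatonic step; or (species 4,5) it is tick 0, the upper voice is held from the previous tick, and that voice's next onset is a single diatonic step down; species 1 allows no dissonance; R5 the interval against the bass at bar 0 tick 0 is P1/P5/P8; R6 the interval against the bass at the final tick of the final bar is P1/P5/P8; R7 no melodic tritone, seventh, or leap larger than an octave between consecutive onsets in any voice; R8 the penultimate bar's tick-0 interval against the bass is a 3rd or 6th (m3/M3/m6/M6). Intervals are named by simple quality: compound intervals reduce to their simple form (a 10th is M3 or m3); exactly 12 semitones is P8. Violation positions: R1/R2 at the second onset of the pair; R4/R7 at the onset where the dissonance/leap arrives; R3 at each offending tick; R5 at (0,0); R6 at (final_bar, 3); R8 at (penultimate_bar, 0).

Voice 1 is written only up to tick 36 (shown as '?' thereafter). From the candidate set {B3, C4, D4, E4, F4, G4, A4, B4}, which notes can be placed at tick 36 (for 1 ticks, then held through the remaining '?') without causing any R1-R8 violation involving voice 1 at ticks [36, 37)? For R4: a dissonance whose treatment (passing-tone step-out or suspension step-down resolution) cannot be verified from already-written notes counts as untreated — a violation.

{B4, D4, G4}

B3: violates R2,R7
C4: violates R4
D4: legal
E4: violates R4
F4: violates R4
G4: legal
A4: violates R4
B4: legal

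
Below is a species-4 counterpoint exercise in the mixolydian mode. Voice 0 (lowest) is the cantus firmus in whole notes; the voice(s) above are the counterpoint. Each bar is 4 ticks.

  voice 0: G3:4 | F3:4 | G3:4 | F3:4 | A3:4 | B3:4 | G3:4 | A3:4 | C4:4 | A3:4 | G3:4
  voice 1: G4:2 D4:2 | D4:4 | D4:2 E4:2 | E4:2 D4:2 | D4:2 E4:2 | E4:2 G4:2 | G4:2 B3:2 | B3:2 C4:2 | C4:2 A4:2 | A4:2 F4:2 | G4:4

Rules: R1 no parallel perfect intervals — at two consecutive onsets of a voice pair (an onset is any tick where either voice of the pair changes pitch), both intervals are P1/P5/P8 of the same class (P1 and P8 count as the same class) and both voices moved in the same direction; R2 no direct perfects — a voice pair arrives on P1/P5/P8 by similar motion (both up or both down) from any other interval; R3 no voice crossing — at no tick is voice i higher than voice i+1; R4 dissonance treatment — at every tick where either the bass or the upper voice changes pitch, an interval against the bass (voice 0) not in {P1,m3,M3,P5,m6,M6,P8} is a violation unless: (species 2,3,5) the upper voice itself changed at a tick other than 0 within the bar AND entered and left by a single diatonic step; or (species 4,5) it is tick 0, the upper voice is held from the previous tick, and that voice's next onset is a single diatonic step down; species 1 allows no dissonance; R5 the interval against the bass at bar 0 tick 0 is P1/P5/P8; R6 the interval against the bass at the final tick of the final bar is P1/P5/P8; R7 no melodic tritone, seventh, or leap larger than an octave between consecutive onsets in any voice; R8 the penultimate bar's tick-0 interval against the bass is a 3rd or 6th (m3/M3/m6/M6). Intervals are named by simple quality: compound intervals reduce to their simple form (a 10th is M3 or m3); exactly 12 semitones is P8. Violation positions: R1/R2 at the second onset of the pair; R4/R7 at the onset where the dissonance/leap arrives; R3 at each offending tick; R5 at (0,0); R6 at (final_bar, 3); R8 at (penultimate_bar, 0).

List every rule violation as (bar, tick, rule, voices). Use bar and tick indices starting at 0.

bar 0: v0=G3 v1=G4 downbeat P8
bar 1: v0=F3 v1=D4 downbeat M6
bar 2: v0=G3 v1=D4 downbeat P5
bar 3: v0=F3 v1=E4 downbeat M7
bar 4: v0=A3 v1=D4 downbeat P4
bar 5: v0=B3 v1=E4 downbeat P4
bar 6: v0=G3 v1=G4 downbeat P8
bar 7: v0=A3 v1=B3 downbeat M2
bar 8: v0=C4 v1=C4 downbeat P1
bar 9: v0=A3 v1=A4 downbeat P8
bar 10: v0=G3 v1=G4 downbeat P8
  -> R4 @ bar 4 tick 0 v(0, 1): A3/D4 P4 untreated
  -> R4 @ bar 5 tick 0 v(0, 1): B3/E4 P4 untreated
  -> R4 @ bar 7 tick 0 v(0, 1): A3/B3 M2 untreated
  -> R8 @ bar 9 tick 0 v(0, 1): penult P8 not 3rd/6th

(4, 0, R4, (0, 1))
(5, 0, R4, (0, 1))
(7, 0, R4, (0, 1))
(9, 0, R8, (0, 1))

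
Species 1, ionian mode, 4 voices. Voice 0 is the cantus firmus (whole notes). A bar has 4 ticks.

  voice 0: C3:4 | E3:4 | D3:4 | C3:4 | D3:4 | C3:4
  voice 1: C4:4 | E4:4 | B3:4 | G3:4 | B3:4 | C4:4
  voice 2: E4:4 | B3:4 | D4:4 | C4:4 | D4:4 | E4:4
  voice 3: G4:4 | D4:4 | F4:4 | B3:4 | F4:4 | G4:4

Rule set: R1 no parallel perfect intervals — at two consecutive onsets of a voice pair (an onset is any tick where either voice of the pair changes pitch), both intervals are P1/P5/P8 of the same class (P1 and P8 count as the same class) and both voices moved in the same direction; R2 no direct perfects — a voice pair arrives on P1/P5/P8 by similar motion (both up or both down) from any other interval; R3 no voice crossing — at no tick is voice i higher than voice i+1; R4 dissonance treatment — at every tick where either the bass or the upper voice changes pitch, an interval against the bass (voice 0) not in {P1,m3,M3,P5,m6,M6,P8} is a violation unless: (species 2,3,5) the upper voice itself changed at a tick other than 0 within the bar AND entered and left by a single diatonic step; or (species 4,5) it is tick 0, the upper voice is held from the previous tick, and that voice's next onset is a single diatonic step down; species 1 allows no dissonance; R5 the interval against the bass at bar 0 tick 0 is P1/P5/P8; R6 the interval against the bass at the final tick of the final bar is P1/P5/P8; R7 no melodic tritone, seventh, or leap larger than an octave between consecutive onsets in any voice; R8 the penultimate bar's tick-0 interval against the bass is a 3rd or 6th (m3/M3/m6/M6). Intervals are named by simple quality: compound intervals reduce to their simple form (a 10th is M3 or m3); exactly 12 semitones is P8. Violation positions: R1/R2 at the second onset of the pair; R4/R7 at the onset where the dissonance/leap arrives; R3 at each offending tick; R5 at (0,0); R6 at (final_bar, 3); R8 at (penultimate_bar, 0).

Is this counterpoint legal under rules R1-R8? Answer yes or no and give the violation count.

bar 0: v0=C3 v1=C4 v2=E4 v3=G4 (P5)
bar 1: v0=E3 v1=E4 v2=B3 v3=D4 (m7)
bar 2: v0=D3 v1=B3 v2=D4 v3=F4 (m3)
bar 3: v0=C3 v1=G3 v2=C4 v3=B3 (M7)
bar 4: v0=D3 v1=B3 v2=D4 v3=F4 (m3)
bar 5: v0=C3 v1=C4 v2=E4 v3=G4 (P5)
  R5 @ bar0.0: opens on M3
  R1 @ bar1.0: C3/C4 P8 -> E3/E4 P8 similar
  R3 @ bar1.0: E4 above B3
  R4 @ bar1.0: E3/D4 m7 untreated
  R3 @ bar1.1: E4 above B3
  R3 @ bar1.2: E4 above B3
  R3 @ bar1.3: E4 above B3
  R1 @ bar3.0: D3/D4 P8 -> C3/C4 P8 similar
  R2 @ bar3.0: D3/B3 M6 -> C3/G3 P5 similar
  R3 @ bar3.0: C4 above B3
  R4 @ bar3.0: C3/B3 M7 untreated
  R7 @ bar3.0: F4->B3 leap 6st
  R3 @ bar3.1: C4 above B3
  R3 @ bar3.2: C4 above B3
  R3 @ bar3.3: C4 above B3
  R1 @ bar4.0: C3/C4 P8 -> D3/D4 P8 similar
  R7 @ bar4.0: B3->F4 leap 6st
  R8 @ bar4.0: penult P8 not 3rd/6th
  R2 @ bar5.0: B3/F4 TT -> C4/G4 P5 similar
  R6 @ bar5.3: closes on M3

No (20 violations)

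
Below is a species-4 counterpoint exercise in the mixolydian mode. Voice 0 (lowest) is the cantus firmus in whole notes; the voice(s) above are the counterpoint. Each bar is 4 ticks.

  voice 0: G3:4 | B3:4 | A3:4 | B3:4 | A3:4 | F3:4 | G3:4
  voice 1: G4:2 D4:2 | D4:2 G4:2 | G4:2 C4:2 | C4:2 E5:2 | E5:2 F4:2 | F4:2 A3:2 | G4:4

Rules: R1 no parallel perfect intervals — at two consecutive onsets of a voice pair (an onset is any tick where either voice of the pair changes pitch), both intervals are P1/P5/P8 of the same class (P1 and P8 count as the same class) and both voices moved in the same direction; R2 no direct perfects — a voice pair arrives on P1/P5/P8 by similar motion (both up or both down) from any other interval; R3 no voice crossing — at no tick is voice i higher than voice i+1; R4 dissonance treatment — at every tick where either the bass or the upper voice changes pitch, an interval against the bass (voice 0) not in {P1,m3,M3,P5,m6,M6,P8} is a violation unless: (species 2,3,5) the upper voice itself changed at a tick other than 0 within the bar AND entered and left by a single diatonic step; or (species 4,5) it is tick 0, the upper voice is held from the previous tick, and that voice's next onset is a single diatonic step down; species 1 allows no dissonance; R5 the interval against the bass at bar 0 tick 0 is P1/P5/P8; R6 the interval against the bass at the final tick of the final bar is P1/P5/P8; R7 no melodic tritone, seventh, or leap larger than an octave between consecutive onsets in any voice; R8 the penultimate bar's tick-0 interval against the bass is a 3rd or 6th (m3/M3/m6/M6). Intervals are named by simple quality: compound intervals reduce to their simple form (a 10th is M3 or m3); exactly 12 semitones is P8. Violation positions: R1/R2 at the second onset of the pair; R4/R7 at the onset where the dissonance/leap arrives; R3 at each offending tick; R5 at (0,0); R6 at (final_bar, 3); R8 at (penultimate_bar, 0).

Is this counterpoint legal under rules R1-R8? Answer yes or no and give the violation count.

No (8 violations)

bar 0: v0=G3 v1=G4 (P8)
bar 1: v0=B3 v1=D4 (m3)
bar 2: v0=A3 v1=G4 (m7)
bar 3: v0=B3 v1=C4 (m2)
bar 4: v0=A3 v1=E5 (P5)
bar 5: v0=F3 v1=F4 (P8)
bar 6: v0=G3 v1=G4 (P8)
  R4 @ bar2.0: A3/G4 m7 untreated
  R4 @ bar3.0: B3/C4 m2 untreated
  R4 @ bar3.2: B3/E5 P4 untreated
  R7 @ bar3.2: C4->E5 leap 16st
  R7 @ bar4.2: E5->F4 leap 11st
  R8 @ bar5.0: penult P8 not 3rd/6th
  R2 @ bar6.0: F3/A3 M3 -> G3/G4 P8 similar
  R7 @ bar6.0: A3->G4 leap 10st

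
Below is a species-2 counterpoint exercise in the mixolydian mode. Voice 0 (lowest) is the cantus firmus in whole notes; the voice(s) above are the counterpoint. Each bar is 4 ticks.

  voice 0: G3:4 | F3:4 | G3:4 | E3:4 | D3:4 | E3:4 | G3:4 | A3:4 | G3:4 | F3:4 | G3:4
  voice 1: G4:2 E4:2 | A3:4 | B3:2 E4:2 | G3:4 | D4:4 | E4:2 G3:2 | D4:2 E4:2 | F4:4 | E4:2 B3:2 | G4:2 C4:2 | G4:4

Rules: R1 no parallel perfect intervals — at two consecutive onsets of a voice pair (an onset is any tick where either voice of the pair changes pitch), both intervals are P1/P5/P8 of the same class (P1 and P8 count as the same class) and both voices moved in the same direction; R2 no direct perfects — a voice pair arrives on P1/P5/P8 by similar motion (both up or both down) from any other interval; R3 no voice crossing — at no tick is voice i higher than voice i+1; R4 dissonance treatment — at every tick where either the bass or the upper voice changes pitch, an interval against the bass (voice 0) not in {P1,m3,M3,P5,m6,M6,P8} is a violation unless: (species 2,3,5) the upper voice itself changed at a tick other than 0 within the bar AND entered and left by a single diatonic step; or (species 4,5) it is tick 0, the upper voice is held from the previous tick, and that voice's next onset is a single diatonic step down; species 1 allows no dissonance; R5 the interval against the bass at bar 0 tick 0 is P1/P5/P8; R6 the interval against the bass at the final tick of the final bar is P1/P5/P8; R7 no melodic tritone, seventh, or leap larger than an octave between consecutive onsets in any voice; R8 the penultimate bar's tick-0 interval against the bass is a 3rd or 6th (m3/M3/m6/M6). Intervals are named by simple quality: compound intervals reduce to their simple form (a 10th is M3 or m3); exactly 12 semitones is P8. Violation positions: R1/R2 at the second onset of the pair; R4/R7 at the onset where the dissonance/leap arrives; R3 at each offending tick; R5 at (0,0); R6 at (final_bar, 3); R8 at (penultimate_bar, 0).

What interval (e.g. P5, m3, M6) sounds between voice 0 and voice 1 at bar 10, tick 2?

P8

voice 0=G3 voice 1=G4 -> P8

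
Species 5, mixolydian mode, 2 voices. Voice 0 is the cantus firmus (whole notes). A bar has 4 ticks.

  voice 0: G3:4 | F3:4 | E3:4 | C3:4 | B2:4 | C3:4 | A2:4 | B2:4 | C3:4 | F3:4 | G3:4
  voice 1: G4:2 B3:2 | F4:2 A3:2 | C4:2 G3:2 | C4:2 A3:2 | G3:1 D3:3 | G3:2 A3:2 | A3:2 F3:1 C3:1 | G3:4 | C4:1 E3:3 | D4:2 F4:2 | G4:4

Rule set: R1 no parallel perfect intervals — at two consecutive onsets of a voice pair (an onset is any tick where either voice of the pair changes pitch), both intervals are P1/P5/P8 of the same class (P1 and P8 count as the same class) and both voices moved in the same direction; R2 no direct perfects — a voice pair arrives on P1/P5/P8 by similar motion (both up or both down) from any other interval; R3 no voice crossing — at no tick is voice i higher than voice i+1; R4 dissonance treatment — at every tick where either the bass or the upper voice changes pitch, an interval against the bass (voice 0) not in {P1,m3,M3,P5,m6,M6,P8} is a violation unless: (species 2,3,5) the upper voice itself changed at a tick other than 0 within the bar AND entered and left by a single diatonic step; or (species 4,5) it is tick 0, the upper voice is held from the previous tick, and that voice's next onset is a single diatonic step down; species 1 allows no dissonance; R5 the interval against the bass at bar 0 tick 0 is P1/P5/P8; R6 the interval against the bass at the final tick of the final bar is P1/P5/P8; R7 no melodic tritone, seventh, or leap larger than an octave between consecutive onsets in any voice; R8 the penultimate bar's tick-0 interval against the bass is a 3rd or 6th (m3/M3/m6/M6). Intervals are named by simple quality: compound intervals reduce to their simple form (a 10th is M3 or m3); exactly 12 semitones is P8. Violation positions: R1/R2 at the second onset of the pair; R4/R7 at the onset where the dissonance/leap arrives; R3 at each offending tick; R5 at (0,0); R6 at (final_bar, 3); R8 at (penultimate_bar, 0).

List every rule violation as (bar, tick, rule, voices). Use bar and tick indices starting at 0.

bar 0: v0=G3 v1=G4 downbeat P8
bar 1: v0=F3 v1=F4 downbeat P8
bar 2: v0=E3 v1=C4 downbeat m6
bar 3: v0=C3 v1=C4 downbeat P8
bar 4: v0=B2 v1=G3 downbeat m6
bar 5: v0=C3 v1=G3 downbeat P5
bar 6: v0=A2 v1=A3 downbeat P8
bar 7: v0=B2 v1=G3 downbeat m6
bar 8: v0=C3 v1=C4 downbeat P8
bar 9: v0=F3 v1=D4 downbeat M6
bar 10: v0=G3 v1=G4 downbeat P8
  -> R7 @ bar 1 tick 0 v(1,): B3->F4 leap 6st
  -> R2 @ bar 5 tick 0 v(0, 1): B2/D3 m3 -> C3/G3 P5 similar
  -> R2 @ bar 8 tick 0 v(0, 1): B2/G3 m6 -> C3/C4 P8 similar
  -> R7 @ bar 9 tick 0 v(1,): E3->D4 leap 10st
  -> R1 @ bar 10 tick 0 v(0, 1): F3/F4 P8 -> G3/G4 P8 similar

(1, 0, R7, (1,))
(5, 0, R2, (0, 1))
(8, 0, R2, (0, 1))
(9, 0, R7, (1,))
(10, 0, R1, (0, 1))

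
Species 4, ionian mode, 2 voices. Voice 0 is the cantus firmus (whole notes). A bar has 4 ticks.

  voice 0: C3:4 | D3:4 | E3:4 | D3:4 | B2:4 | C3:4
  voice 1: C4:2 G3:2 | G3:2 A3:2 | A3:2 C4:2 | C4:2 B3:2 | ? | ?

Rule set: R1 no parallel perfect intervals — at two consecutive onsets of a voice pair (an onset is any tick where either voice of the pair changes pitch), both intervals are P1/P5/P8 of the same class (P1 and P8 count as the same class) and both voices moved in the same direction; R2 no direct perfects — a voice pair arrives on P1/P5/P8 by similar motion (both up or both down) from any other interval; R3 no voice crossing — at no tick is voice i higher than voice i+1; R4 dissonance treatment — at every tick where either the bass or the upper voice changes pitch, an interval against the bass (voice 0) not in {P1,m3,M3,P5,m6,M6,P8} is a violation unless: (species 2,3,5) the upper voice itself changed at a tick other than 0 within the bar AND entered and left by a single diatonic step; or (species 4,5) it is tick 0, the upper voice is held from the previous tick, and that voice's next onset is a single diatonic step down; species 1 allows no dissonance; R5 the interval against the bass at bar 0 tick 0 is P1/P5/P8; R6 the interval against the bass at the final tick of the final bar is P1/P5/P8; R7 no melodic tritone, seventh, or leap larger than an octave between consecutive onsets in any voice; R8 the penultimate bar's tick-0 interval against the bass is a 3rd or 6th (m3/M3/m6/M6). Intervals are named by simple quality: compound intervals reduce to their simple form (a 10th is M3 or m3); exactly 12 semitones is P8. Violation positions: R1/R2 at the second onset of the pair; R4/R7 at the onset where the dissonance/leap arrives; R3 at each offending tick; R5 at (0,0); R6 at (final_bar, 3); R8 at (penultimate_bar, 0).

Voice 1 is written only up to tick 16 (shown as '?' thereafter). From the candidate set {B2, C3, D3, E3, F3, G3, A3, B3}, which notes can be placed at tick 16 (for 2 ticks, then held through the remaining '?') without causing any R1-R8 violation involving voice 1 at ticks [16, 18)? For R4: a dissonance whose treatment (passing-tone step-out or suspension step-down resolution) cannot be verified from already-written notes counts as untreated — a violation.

B2: violates R2,R8
C3: violates R4,R7,R8
D3: legal
E3: violates R4,R8
F3: violates R4,R7,R8
G3: legal
A3: violates R4,R8
B3: violates R8

{D3, G3}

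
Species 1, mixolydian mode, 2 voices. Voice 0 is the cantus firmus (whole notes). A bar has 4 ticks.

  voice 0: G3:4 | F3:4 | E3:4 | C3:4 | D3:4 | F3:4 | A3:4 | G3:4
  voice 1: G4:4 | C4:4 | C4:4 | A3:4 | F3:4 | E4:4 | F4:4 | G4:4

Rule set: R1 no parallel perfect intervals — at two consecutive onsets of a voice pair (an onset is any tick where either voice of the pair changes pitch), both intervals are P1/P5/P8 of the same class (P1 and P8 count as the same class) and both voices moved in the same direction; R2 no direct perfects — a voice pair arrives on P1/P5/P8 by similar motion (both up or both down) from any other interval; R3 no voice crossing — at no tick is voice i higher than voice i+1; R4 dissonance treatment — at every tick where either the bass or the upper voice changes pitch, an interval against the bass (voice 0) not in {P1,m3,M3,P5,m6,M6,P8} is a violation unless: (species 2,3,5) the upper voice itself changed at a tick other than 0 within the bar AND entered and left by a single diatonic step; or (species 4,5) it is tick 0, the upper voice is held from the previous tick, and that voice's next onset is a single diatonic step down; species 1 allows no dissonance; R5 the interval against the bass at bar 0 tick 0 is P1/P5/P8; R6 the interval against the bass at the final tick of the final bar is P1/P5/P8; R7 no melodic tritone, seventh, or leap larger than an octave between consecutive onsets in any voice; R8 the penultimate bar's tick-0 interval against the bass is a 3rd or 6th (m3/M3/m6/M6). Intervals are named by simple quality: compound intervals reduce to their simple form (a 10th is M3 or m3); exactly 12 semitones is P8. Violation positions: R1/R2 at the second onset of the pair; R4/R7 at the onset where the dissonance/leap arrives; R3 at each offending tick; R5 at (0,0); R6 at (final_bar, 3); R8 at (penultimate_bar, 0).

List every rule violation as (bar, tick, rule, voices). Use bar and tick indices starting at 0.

bar 0: v0=G3 v1=G4 downbeat P8
bar 1: v0=F3 v1=C4 downbeat P5
bar 2: v0=E3 v1=C4 downbeat m6
bar 3: v0=C3 v1=A3 downbeat M6
bar 4: v0=D3 v1=F3 downbeat m3
bar 5: v0=F3 v1=E4 downbeat M7
bar 6: v0=A3 v1=F4 downbeat m6
bar 7: v0=G3 v1=G4 downbeat P8
  -> R2 @ bar 1 tick 0 v(0, 1): G3/G4 P8 -> F3/C4 P5 similar
  -> R4 @ bar 5 tick 0 v(0, 1): F3/E4 M7 untreated
  -> R7 @ bar 5 tick 0 v(1,): F3->E4 leap 11st

(1, 0, R2, (0, 1))
(5, 0, R4, (0, 1))
(5, 0, R7, (1,))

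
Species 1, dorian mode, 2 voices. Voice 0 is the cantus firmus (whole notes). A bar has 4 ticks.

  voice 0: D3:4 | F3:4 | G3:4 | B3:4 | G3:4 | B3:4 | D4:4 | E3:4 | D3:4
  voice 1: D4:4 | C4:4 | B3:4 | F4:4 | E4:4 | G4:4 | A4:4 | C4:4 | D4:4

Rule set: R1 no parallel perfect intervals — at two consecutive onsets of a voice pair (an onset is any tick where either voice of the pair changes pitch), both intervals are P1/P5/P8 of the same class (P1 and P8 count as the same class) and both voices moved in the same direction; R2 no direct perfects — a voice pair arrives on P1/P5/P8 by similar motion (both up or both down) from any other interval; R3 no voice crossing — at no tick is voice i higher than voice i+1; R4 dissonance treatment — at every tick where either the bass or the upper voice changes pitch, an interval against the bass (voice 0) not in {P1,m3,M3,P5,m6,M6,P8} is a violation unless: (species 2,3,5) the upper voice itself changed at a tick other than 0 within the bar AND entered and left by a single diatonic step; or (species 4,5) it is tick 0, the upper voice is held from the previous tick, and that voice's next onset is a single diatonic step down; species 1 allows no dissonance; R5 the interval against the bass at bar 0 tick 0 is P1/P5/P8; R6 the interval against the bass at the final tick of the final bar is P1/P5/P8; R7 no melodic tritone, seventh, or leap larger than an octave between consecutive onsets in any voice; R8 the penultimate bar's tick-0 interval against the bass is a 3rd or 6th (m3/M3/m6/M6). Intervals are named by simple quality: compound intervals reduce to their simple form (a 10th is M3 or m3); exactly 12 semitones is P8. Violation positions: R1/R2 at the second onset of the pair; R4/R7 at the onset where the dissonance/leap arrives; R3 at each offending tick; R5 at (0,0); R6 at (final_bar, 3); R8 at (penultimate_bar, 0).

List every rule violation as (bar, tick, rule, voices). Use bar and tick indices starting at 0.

(3, 0, R4, (0, 1))
(3, 0, R7, (1,))
(6, 0, R2, (0, 1))
(7, 0, R7, (0,))

bar 0: v0=D3 v1=D4 downbeat P8
bar 1: v0=F3 v1=C4 downbeat P5
bar 2: v0=G3 v1=B3 downbeat M3
bar 3: v0=B3 v1=F4 downbeat TT
bar 4: v0=G3 v1=E4 downbeat M6
bar 5: v0=B3 v1=G4 downbeat m6
bar 6: v0=D4 v1=A4 downbeat P5
bar 7: v0=E3 v1=C4 downbeat m6
bar 8: v0=D3 v1=D4 downbeat P8
  -> R4 @ bar 3 tick 0 v(0, 1): B3/F4 TT untreated
  -> R7 @ bar 3 tick 0 v(1,): B3->F4 leap 6st
  -> R2 @ bar 6 tick 0 v(0, 1): B3/G4 m6 -> D4/A4 P5 similar
  -> R7 @ bar 7 tick 0 v(0,): D4->E3 leap 10st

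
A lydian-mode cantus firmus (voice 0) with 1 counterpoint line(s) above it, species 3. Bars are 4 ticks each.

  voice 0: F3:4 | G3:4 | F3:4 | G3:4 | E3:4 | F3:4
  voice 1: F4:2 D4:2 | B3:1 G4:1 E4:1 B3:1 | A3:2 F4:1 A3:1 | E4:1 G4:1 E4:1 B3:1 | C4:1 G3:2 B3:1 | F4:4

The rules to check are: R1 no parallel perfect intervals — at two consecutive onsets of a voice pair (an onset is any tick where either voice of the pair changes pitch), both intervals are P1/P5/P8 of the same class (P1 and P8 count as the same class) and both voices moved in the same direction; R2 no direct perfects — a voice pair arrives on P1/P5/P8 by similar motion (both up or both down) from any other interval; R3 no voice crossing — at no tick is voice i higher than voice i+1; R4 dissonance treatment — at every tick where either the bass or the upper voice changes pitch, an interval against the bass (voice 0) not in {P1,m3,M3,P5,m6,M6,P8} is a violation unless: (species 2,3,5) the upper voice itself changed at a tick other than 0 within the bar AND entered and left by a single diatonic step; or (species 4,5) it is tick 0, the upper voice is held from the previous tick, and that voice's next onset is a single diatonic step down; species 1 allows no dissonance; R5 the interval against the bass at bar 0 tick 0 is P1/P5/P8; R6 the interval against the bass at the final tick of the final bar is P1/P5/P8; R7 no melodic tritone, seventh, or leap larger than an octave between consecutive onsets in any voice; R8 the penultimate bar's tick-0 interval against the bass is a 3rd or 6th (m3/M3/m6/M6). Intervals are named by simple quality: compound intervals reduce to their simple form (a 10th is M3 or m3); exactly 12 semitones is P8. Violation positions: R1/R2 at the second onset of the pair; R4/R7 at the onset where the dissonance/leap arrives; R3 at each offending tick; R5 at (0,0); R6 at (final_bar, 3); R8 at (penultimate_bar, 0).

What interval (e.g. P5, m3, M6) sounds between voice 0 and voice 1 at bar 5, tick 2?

voice 0=F3 voice 1=F4 -> P8

P8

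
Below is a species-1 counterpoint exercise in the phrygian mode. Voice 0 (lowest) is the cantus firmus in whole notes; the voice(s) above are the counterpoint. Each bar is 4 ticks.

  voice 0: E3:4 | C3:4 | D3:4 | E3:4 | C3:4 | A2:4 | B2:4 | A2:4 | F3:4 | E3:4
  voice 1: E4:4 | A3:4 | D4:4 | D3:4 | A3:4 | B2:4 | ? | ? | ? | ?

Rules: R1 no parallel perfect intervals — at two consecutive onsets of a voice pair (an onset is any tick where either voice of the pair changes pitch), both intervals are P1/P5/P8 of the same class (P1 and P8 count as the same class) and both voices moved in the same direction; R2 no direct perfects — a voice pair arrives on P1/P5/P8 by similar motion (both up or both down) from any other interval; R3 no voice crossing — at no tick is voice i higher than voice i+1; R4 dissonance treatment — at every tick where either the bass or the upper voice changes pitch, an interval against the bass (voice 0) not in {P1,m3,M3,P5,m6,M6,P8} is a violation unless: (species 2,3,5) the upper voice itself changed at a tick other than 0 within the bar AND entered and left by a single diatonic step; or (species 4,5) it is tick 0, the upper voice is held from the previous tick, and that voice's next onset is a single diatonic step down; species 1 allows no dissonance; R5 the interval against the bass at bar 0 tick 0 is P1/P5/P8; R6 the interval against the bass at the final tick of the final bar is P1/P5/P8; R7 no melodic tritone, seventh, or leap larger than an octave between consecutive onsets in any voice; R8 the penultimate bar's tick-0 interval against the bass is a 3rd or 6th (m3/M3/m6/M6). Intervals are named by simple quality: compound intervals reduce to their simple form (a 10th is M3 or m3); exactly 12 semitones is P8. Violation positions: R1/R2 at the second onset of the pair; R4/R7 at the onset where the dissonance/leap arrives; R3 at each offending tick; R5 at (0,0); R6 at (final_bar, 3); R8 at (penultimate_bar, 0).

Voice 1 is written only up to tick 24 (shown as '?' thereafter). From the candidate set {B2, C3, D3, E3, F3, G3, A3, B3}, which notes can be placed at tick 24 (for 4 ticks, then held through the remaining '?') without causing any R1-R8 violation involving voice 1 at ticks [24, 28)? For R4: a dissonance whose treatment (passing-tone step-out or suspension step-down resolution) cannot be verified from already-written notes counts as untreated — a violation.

{B2, D3, G3}

B2: legal
C3: violates R4
D3: legal
E3: violates R4
F3: violates R4,R7
G3: legal
A3: violates R4,R7
B3: violates R2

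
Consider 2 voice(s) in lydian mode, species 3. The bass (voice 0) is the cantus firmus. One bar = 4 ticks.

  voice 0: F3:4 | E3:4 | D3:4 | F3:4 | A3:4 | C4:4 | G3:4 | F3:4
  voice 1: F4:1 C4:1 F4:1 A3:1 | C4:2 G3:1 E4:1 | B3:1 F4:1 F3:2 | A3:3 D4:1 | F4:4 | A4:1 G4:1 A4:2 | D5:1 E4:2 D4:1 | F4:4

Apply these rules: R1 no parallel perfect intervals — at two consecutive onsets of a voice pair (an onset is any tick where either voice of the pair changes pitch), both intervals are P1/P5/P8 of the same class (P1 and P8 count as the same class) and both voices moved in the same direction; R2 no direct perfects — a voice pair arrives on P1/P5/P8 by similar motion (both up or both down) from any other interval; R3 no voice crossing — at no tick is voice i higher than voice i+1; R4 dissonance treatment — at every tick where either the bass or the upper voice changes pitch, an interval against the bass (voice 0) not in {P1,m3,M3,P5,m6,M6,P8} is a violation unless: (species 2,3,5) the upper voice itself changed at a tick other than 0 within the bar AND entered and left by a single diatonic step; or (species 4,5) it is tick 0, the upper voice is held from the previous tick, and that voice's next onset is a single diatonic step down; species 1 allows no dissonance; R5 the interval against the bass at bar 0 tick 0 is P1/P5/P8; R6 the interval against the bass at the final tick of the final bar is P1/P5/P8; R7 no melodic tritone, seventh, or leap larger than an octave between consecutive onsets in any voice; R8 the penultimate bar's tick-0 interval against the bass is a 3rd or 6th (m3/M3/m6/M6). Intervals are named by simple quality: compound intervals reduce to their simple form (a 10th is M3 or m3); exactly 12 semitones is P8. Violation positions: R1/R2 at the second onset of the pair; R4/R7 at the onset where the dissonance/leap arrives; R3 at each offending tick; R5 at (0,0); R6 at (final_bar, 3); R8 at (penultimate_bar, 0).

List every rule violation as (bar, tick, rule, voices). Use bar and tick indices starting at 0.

bar 0: v0=F3 v1=F4 downbeat P8
bar 1: v0=E3 v1=C4 downbeat m6
bar 2: v0=D3 v1=B3 downbeat M6
bar 3: v0=F3 v1=A3 downbeat M3
bar 4: v0=A3 v1=F4 downbeat m6
bar 5: v0=C4 v1=A4 downbeat M6
bar 6: v0=G3 v1=D5 downbeat P5
bar 7: v0=F3 v1=F4 downbeat P8
  -> R7 @ bar 2 tick 1 v(1,): B3->F4 leap 6st
  -> R8 @ bar 6 tick 0 v(0, 1): penult P5 not 3rd/6th
  -> R7 @ bar 6 tick 1 v(1,): D5->E4 leap 10st

(2, 1, R7, (1,))
(6, 0, R8, (0, 1))
(6, 1, R7, (1,))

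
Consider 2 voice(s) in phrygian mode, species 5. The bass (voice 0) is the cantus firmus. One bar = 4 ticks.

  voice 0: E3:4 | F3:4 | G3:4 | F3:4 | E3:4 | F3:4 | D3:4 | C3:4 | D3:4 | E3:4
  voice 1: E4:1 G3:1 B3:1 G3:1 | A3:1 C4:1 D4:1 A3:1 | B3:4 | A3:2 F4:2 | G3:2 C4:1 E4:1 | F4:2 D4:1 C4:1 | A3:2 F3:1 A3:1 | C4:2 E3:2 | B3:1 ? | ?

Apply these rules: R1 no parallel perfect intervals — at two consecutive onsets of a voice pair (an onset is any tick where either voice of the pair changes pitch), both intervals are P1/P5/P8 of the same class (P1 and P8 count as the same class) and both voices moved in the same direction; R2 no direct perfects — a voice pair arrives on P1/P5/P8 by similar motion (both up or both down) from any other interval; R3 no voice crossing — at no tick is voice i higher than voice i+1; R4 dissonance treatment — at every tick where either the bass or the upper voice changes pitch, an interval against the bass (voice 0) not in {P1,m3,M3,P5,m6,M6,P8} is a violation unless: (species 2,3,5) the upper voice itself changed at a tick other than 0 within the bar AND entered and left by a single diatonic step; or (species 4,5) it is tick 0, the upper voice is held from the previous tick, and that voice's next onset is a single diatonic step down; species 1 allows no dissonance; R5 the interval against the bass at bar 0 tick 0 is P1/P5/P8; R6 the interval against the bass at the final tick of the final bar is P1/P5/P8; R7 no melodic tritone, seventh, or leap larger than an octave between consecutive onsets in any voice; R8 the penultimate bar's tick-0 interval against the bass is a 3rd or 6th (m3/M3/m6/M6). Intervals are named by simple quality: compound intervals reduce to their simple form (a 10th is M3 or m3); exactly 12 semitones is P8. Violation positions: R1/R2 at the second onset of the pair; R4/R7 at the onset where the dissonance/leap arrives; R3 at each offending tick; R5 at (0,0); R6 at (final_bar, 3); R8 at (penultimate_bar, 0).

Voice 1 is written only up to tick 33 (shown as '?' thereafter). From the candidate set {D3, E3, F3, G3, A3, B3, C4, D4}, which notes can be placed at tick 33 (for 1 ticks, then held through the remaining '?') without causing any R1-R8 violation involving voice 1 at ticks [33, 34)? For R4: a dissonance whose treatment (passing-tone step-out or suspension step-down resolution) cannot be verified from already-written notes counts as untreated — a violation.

D3: legal
E3: violates R4
F3: violates R7
G3: violates R4
A3: legal
B3: legal
C4: violates R4
D4: legal

{A3, B3, D3, D4}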